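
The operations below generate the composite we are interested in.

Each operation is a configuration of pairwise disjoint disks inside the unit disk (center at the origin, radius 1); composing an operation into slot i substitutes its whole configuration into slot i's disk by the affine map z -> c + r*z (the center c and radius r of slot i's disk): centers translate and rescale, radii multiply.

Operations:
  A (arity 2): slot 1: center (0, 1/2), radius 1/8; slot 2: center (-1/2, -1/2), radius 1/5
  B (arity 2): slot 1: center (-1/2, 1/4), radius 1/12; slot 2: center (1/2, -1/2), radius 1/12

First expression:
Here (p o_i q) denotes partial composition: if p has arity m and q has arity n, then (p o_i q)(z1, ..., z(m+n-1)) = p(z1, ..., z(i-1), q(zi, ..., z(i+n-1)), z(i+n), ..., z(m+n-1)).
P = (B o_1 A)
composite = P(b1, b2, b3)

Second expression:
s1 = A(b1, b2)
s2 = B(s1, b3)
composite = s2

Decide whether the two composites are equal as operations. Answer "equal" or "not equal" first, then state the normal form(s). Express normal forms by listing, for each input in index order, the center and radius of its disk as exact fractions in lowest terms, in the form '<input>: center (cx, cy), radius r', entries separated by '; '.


equal — both sides give b1: center (-1/2, 7/24), radius 1/96; b2: center (-13/24, 5/24), radius 1/60; b3: center (1/2, -1/2), radius 1/12


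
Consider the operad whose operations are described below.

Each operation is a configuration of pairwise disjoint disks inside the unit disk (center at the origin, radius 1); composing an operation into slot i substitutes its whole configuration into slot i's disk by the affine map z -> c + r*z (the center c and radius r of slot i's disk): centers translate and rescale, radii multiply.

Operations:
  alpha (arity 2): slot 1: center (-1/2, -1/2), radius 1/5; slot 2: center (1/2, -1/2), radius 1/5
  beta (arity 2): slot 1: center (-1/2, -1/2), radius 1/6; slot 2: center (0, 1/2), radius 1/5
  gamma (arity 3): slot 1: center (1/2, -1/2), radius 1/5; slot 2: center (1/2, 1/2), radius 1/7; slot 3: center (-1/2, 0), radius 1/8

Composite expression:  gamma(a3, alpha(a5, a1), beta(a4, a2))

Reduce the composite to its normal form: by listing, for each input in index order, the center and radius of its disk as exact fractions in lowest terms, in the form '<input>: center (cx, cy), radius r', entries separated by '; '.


a1: center (4/7, 3/7), radius 1/35; a2: center (-1/2, 1/16), radius 1/40; a3: center (1/2, -1/2), radius 1/5; a4: center (-9/16, -1/16), radius 1/48; a5: center (3/7, 3/7), radius 1/35

Nesting under gamma composes maps z -> c + r*z down each a-path.
tracing a3 down its 1-map path: center (1/2, -1/2), radius 1/5
tracing a5 down its 2-map path: center (3/7, 3/7), radius 1/35
tracing a1 down its 2-map path: center (4/7, 3/7), radius 1/35
tracing a4 down its 2-map path: center (-9/16, -1/16), radius 1/48
tracing a2 down its 2-map path: center (-1/2, 1/16), radius 1/40


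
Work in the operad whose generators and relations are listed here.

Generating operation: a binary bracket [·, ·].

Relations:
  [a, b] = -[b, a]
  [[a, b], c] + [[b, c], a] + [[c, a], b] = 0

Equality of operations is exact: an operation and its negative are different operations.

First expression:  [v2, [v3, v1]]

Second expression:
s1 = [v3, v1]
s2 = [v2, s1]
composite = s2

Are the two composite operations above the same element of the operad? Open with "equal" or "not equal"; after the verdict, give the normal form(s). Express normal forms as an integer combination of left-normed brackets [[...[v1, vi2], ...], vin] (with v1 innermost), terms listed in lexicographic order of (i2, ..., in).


equal: each reduces to [[v1, v3], v2]

In normal form, the first expression is [[v1, v3], v2]
In normal form, the second expression is [[v1, v3], v2]
Same normal form: equal.


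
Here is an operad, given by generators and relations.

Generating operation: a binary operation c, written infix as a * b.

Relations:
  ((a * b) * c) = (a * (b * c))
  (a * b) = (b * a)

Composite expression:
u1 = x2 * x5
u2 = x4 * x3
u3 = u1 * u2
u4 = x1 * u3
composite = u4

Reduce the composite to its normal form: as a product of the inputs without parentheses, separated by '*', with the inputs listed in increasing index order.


x1 * x2 * x3 * x4 * x5

Any arrangement under c is one operation, so sort the x-inputs.
(x2 * x5) reduces to x2 * x5
(x4 * x3) reduces to x4 * x3
((x2 * x5) * (x4 * x3)) reduces to x2 * x5 * x4 * x3
(x1 * ((x2 * x5) * (x4 * x3))) reduces to x1 * x2 * x5 * x4 * x3
putting the inputs in ascending order: x1 * x2 * x3 * x4 * x5


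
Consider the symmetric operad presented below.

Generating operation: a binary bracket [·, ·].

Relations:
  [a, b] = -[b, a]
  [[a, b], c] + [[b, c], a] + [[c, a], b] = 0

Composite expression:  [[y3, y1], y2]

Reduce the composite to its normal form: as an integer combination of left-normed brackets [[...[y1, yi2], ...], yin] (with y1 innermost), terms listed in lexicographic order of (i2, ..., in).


-[[y1, y3], y2]

Antisymmetry and Jacobi reduce to y1-anchored left-normed brackets.
Composite bracket: [[y3, y1], y2]
Each bracket splits as ab - ba, giving 4 signed words (2^2 = 4).
Collect the words opening with y1:
  from y1y3y2, sign -1: term -[[y1, y3], y2]


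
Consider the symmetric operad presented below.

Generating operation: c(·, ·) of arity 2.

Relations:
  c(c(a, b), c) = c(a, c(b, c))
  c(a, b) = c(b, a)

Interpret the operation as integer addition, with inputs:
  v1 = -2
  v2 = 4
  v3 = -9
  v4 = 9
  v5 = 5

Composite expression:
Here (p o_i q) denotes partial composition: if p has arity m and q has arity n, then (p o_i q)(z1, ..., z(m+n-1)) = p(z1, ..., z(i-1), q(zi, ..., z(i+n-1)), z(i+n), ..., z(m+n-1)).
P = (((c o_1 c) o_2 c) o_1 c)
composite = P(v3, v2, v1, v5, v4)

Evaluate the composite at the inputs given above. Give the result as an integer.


7

c(v3, v2) = -5
c(v1, v5) = 3
c(c(v3, v2), c(v1, v5)) = -2
c(c(c(v3, v2), c(v1, v5)), v4) = 7


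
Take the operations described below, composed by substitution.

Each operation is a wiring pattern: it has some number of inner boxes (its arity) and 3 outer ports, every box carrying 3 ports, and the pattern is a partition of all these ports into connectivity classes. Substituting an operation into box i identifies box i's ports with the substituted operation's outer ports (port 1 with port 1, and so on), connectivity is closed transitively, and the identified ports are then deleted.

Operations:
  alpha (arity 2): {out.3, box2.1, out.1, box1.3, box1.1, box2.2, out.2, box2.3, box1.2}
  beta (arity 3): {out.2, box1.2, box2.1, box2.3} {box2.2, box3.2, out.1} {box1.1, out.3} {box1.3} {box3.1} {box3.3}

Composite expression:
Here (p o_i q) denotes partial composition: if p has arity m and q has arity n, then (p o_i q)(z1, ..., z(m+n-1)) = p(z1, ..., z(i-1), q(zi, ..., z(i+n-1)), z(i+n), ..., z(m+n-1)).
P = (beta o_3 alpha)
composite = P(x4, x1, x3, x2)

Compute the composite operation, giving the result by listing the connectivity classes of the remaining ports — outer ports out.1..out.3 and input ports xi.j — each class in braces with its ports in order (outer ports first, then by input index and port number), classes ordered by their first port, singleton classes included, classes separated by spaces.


{out.1, x1.2, x2.1, x2.2, x2.3, x3.1, x3.2, x3.3} {out.2, x1.1, x1.3, x4.2} {out.3, x4.1} {x4.3}


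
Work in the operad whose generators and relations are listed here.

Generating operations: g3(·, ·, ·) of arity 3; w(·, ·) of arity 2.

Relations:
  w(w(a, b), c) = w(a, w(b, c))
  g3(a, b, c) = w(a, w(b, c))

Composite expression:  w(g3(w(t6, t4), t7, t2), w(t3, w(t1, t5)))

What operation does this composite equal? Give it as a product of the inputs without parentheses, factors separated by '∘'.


Under associativity of w, the answer is the t's in reading order.
w(t6, t4) unparenthesizes to t6 ∘ t4
g3(w(t6, t4), t7, t2) unparenthesizes to t6 ∘ t4 ∘ t7 ∘ t2
w(t1, t5) unparenthesizes to t1 ∘ t5
w(t3, w(t1, t5)) unparenthesizes to t3 ∘ t1 ∘ t5
w(g3(w(t6, t4), t7, t2), w(t3, w(t1, t5))) unparenthesizes to t6 ∘ t4 ∘ t7 ∘ t2 ∘ t3 ∘ t1 ∘ t5

t6 ∘ t4 ∘ t7 ∘ t2 ∘ t3 ∘ t1 ∘ t5


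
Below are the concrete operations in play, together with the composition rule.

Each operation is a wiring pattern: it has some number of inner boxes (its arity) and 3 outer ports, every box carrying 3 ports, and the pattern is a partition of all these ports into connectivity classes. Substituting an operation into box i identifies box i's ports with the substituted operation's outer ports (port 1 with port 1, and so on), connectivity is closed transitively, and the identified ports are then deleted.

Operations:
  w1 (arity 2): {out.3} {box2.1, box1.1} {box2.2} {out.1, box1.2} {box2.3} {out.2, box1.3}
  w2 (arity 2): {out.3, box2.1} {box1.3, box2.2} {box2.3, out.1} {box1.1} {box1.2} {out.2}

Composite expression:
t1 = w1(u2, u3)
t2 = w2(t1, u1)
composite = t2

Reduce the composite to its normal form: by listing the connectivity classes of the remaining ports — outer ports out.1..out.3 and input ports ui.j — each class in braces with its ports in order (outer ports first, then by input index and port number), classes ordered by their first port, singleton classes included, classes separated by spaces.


{out.1, u1.3} {out.2} {out.3, u1.1} {u1.2} {u2.1, u3.1} {u2.2} {u2.3} {u3.2} {u3.3}

Reachability decides: close wires over w2-identified ports.
stage w1: inputs (u2, u3), connectivity {out.1, u2.2} {out.2, u2.3} {out.3} {u2.1, u3.1} {u3.2} {u3.3}, out.j its boundary
stage w2: inputs (u2, u3, u1), connectivity {out.1, u1.3} {out.2} {out.3, u1.1} {u1.2} {u2.1, u3.1} {u2.2} {u2.3} {u3.2} {u3.3}, out.j its boundary


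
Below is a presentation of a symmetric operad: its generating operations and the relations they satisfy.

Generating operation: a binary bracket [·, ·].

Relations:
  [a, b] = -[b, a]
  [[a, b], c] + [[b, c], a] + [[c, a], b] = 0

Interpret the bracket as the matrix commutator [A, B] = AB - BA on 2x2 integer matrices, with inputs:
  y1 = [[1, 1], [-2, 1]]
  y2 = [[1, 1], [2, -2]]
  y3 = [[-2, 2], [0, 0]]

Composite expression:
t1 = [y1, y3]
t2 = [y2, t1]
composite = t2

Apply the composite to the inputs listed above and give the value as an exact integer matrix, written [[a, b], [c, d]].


[y1, y3] = [[4, 2], [4, -4]]
[y2, [y1, y3]] = [[0, -2], [4, 0]]

[[0, -2], [4, 0]]


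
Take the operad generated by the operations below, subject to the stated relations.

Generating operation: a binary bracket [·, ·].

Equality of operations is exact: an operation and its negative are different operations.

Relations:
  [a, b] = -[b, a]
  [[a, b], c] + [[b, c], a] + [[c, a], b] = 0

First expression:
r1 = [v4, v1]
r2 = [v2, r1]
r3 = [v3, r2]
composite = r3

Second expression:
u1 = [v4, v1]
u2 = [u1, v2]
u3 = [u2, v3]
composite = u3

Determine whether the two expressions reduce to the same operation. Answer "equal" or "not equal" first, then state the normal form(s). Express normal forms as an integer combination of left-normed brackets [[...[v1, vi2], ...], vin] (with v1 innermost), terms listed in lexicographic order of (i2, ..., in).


equal: each reduces to -[[[v1, v4], v2], v3]

The first expression, normalized: -[[[v1, v4], v2], v3]
The second expression, normalized: -[[[v1, v4], v2], v3]
The normal forms match — equal.


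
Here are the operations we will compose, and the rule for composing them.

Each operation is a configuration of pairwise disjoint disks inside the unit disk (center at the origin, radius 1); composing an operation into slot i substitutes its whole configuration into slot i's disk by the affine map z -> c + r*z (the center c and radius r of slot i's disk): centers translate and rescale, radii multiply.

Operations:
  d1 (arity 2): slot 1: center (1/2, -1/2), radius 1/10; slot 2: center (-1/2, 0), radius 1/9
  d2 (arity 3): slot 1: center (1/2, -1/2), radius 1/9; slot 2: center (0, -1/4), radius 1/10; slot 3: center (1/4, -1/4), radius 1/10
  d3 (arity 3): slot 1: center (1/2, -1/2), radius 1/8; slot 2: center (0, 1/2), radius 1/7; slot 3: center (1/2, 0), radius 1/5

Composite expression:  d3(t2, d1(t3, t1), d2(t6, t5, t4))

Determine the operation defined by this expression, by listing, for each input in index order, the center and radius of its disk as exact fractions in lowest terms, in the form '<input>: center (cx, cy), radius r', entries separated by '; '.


t1: center (-1/14, 1/2), radius 1/63; t2: center (1/2, -1/2), radius 1/8; t3: center (1/14, 3/7), radius 1/70; t4: center (11/20, -1/20), radius 1/50; t5: center (1/2, -1/20), radius 1/50; t6: center (3/5, -1/10), radius 1/45

Follow each t-input down from d3: c' goes to c + r*c', radius to r*r'.
t2 passes through 1 substitution, ending at center (1/2, -1/2), radius 1/8
t3 passes through 2 substitutions, ending at center (1/14, 3/7), radius 1/70
t1 passes through 2 substitutions, ending at center (-1/14, 1/2), radius 1/63
t6 passes through 2 substitutions, ending at center (3/5, -1/10), radius 1/45
t5 passes through 2 substitutions, ending at center (1/2, -1/20), radius 1/50
t4 passes through 2 substitutions, ending at center (11/20, -1/20), radius 1/50


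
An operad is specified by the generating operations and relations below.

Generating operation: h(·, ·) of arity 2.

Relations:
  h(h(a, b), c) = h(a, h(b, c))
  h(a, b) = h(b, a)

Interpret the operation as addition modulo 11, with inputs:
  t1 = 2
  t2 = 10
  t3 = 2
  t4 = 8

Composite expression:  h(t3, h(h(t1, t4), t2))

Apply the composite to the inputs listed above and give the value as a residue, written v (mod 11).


h(t1, t4) = 10
h(h(t1, t4), t2) = 9
h(t3, h(h(t1, t4), t2)) = 0

0 (mod 11)


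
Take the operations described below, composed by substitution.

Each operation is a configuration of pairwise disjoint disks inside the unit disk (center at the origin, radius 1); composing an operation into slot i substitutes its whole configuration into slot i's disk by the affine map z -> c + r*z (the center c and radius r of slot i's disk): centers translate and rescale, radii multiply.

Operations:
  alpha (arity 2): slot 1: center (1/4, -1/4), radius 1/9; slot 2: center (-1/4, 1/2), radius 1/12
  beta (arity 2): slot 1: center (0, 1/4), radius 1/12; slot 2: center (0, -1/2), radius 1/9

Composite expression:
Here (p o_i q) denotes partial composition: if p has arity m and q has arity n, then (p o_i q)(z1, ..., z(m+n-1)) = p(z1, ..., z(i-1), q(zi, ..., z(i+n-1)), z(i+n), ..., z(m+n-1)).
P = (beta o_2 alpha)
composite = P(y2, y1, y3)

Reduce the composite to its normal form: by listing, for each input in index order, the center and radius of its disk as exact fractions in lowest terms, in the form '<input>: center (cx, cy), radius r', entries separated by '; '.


y1: center (1/36, -19/36), radius 1/81; y2: center (0, 1/4), radius 1/12; y3: center (-1/36, -4/9), radius 1/108

Follow each y-input down from beta: c' goes to c + r*c', radius to r*r'.
input y2: composing its 1 substitution step yields center (0, 1/4), radius 1/12
input y1: composing its 2 substitution steps yields center (1/36, -19/36), radius 1/81
input y3: composing its 2 substitution steps yields center (-1/36, -4/9), radius 1/108


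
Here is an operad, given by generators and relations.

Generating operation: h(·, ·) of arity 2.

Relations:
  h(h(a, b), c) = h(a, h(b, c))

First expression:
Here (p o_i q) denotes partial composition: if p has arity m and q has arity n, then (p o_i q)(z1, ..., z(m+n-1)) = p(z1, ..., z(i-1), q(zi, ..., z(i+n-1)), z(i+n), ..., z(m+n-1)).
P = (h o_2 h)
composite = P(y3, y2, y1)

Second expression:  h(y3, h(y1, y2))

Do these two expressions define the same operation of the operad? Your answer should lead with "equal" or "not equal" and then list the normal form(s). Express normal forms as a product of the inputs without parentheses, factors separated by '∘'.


The first composite normalizes to y3 ∘ y2 ∘ y1
The second composite normalizes to y3 ∘ y1 ∘ y2
The normal forms differ: not equal.

not equal — first y3 ∘ y2 ∘ y1, second y3 ∘ y1 ∘ y2


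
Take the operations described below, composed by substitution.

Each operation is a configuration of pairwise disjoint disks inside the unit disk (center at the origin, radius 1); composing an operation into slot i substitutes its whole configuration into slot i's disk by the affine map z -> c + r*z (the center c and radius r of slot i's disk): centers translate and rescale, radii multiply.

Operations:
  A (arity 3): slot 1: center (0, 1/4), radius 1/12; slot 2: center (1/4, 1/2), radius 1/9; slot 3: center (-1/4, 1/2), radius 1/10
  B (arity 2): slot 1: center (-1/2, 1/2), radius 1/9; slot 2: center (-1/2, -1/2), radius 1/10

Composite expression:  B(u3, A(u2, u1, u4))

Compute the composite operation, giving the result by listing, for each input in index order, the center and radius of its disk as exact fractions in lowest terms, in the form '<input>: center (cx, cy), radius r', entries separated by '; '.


u1: center (-19/40, -9/20), radius 1/90; u2: center (-1/2, -19/40), radius 1/120; u3: center (-1/2, 1/2), radius 1/9; u4: center (-21/40, -9/20), radius 1/100

Nesting under B composes maps z -> c + r*z down each u-path.
input u3: composing its 1 substitution step yields center (-1/2, 1/2), radius 1/9
input u2: composing its 2 substitution steps yields center (-1/2, -19/40), radius 1/120
input u1: composing its 2 substitution steps yields center (-19/40, -9/20), radius 1/90
input u4: composing its 2 substitution steps yields center (-21/40, -9/20), radius 1/100


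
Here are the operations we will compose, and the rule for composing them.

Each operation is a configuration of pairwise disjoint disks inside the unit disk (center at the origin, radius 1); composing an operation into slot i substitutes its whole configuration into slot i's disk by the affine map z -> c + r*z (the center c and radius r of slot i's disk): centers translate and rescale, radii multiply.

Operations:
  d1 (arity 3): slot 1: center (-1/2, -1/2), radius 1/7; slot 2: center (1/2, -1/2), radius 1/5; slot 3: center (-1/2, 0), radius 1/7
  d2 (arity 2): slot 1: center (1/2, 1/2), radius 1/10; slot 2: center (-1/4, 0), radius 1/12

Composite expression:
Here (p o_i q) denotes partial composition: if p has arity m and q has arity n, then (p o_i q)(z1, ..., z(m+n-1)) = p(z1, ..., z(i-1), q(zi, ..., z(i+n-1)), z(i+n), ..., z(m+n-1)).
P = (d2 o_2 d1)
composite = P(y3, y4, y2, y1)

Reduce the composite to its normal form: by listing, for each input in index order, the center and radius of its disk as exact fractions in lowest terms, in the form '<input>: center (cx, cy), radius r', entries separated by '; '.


y1: center (-7/24, 0), radius 1/84; y2: center (-5/24, -1/24), radius 1/60; y3: center (1/2, 1/2), radius 1/10; y4: center (-7/24, -1/24), radius 1/84

Each y-disk chains the slot maps above it in d2; radii multiply.
input y3: applying the 1 nested substitution gives center (1/2, 1/2), radius 1/10
input y4: applying the 2 nested substitutions gives center (-7/24, -1/24), radius 1/84
input y2: applying the 2 nested substitutions gives center (-5/24, -1/24), radius 1/60
input y1: applying the 2 nested substitutions gives center (-7/24, 0), radius 1/84


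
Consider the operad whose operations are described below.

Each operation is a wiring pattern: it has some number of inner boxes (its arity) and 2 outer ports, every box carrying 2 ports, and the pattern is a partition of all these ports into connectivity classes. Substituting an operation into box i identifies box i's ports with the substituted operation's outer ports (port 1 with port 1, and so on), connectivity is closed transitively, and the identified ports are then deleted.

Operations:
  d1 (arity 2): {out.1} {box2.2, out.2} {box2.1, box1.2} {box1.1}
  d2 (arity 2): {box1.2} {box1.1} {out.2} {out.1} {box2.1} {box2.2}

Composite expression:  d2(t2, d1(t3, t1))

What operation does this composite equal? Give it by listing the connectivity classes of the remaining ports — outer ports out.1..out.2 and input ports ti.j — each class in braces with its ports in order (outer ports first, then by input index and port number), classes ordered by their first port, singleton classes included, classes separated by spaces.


{out.1} {out.2} {t1.1, t3.2} {t1.2} {t2.1} {t2.2} {t3.1}

Two ports join when wires chain via d2-identified ports.
stage d1: inputs (t3, t1), connectivity {out.1} {out.2, t1.2} {t1.1, t3.2} {t3.1}, out.j its boundary
stage d2: inputs (t2, t3, t1), connectivity {out.1} {out.2} {t1.1, t3.2} {t1.2} {t2.1} {t2.2} {t3.1}, out.j its boundary


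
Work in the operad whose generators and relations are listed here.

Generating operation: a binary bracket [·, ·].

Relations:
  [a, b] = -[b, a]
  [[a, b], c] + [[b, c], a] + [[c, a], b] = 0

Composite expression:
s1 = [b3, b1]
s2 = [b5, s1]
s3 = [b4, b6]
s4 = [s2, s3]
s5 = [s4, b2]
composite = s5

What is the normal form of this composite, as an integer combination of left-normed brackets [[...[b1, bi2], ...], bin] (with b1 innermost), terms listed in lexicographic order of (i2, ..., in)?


Expand each bracket as ab - ba; the b1-initial words give the coefficients.
Composite bracket: [[[b5, [b3, b1]], [b4, b6]], b2]
Full expansion: 32 signed words from ab - ba (2^5 = 32).
Coefficients come from the b1-initial words:
  the word b1b3b5b4b6b2 carries sign +1 and contributes +[[[[[b1, b3], b5], b4], b6], b2]
  the word b1b3b5b6b4b2 carries sign -1 and contributes -[[[[[b1, b3], b5], b6], b4], b2]

[[[[[b1, b3], b5], b4], b6], b2] - [[[[[b1, b3], b5], b6], b4], b2]


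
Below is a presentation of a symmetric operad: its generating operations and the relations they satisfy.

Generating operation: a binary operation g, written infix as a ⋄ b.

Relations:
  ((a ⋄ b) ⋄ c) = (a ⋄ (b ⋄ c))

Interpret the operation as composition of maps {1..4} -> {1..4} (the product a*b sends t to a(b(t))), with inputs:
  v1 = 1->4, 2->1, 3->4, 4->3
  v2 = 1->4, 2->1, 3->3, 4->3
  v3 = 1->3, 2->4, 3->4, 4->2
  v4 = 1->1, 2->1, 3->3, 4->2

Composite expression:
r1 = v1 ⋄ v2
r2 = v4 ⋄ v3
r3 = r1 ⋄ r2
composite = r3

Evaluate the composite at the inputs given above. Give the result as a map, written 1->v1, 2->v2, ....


1->4, 2->4, 3->4, 4->3


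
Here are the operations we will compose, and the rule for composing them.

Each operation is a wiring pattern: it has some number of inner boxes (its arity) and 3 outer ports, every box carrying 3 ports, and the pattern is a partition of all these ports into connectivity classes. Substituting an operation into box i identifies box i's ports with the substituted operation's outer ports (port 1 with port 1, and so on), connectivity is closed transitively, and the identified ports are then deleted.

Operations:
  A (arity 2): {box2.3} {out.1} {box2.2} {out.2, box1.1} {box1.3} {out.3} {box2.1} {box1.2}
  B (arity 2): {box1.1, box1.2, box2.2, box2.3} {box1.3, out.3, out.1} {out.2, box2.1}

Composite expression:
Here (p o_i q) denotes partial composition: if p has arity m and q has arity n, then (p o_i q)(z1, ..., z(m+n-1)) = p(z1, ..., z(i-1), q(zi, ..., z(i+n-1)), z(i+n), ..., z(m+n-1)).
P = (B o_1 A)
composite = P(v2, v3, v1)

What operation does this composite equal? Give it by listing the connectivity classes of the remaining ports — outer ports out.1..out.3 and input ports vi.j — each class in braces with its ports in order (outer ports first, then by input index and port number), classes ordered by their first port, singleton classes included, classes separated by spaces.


{out.1, out.3} {out.2, v1.1} {v1.2, v1.3, v2.1} {v2.2} {v2.3} {v3.1} {v3.2} {v3.3}

Two ports join when wires chain via B-identified ports.
composing A on (v2, v3), with out.j its own outer ports: {out.1} {out.2, v2.1} {out.3} {v2.2} {v2.3} {v3.1} {v3.2} {v3.3}
composing B on (v2, v3, v1), with out.j its own outer ports: {out.1, out.3} {out.2, v1.1} {v1.2, v1.3, v2.1} {v2.2} {v2.3} {v3.1} {v3.2} {v3.3}


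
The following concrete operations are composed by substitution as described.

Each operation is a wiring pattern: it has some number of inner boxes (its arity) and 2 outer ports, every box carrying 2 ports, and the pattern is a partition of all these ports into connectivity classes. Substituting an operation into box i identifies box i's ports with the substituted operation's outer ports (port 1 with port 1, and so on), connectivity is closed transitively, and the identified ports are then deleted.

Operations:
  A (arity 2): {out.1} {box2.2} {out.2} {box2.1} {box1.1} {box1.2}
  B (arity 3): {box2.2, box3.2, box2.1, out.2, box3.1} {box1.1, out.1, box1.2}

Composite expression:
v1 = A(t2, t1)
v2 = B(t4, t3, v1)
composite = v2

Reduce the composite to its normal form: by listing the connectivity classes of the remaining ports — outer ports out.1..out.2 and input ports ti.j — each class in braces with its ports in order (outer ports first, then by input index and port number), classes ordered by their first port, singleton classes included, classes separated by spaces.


{out.1, t4.1, t4.2} {out.2, t3.1, t3.2} {t1.1} {t1.2} {t2.1} {t2.2}

Two ports join when wires chain via B-identified ports.
the subtree at A composes to {out.1} {out.2} {t1.1} {t1.2} {t2.1} {t2.2} on (t2, t1); out.j = own outer ports
the subtree at B composes to {out.1, t4.1, t4.2} {out.2, t3.1, t3.2} {t1.1} {t1.2} {t2.1} {t2.2} on (t4, t3, t2, t1); out.j = own outer ports


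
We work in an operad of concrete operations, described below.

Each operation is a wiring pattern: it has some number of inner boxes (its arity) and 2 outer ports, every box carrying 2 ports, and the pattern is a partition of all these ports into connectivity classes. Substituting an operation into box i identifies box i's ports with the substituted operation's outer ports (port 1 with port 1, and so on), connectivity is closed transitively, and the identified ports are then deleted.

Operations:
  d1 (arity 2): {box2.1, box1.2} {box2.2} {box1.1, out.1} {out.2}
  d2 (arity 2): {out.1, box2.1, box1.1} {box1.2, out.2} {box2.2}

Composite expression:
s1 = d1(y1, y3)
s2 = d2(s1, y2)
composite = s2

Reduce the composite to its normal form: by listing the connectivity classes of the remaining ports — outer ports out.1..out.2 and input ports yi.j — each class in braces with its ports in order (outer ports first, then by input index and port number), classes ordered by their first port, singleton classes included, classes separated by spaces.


{out.1, y1.1, y2.1} {out.2} {y1.2, y3.1} {y2.2} {y3.2}

Substituting into d2 glues patterns; closure does the rest.
composing d1 on (y1, y3), with out.j its own outer ports: {out.1, y1.1} {out.2} {y1.2, y3.1} {y3.2}
composing d2 on (y1, y3, y2), with out.j its own outer ports: {out.1, y1.1, y2.1} {out.2} {y1.2, y3.1} {y2.2} {y3.2}


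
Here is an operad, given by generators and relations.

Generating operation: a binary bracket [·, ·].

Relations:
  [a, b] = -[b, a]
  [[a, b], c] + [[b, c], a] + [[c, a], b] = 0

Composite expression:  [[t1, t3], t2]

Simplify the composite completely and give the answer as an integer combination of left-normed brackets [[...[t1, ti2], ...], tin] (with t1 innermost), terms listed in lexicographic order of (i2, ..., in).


[[t1, t3], t2]


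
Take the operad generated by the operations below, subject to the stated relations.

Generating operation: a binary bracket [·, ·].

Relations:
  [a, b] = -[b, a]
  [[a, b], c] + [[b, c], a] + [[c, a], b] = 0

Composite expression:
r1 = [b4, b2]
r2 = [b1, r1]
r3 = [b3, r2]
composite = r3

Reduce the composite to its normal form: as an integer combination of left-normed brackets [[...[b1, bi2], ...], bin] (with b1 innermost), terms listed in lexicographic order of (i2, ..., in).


[[[b1, b2], b4], b3] - [[[b1, b4], b2], b3]


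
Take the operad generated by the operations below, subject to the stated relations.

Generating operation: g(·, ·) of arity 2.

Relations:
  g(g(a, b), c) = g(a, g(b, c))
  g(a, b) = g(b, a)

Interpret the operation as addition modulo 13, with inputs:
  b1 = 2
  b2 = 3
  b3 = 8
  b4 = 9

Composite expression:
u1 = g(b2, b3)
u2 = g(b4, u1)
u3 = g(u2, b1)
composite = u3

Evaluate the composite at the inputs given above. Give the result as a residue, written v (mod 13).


9 (mod 13)

g(b2, b3) = 11
g(b4, g(b2, b3)) = 7
g(g(b4, g(b2, b3)), b1) = 9


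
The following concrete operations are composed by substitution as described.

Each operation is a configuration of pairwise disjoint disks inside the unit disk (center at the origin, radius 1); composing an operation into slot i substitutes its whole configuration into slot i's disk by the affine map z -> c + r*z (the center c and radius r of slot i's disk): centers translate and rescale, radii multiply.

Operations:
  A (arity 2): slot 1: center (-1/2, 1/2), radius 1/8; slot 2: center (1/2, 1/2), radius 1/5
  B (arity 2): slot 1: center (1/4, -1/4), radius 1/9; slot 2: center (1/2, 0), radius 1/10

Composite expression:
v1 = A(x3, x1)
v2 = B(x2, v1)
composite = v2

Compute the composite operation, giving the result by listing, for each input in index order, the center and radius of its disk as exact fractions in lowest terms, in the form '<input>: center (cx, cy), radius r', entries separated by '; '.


x1: center (11/20, 1/20), radius 1/50; x2: center (1/4, -1/4), radius 1/9; x3: center (9/20, 1/20), radius 1/80

Only the slot chain above each x matters under B; compose those maps.
tracing x2 down its 1-map path: center (1/4, -1/4), radius 1/9
tracing x3 down its 2-map path: center (9/20, 1/20), radius 1/80
tracing x1 down its 2-map path: center (11/20, 1/20), radius 1/50


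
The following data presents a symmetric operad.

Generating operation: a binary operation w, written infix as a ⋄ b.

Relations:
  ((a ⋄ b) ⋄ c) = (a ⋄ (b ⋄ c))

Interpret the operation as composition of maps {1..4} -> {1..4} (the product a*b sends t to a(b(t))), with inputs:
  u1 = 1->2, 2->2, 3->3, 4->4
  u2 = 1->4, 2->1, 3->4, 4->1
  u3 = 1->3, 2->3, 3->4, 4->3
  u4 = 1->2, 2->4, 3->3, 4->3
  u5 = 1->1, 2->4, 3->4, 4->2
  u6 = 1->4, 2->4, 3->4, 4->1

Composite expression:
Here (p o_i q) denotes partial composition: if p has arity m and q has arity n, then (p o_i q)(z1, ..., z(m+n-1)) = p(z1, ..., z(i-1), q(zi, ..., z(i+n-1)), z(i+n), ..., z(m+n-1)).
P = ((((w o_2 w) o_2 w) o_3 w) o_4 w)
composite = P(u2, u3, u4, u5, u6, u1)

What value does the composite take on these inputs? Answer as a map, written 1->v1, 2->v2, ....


1->4, 2->4, 3->4, 4->4


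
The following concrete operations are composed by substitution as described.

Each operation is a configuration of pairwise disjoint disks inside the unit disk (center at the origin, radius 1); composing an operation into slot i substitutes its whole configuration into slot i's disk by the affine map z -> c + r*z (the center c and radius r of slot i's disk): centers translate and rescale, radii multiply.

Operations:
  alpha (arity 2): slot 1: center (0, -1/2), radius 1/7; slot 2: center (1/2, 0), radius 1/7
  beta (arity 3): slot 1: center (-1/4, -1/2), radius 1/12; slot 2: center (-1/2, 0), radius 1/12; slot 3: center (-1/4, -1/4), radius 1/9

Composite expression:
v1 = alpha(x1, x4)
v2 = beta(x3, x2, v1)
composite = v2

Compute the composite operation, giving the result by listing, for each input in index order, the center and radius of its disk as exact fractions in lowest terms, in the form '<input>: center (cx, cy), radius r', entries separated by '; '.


x1: center (-1/4, -11/36), radius 1/63; x2: center (-1/2, 0), radius 1/12; x3: center (-1/4, -1/2), radius 1/12; x4: center (-7/36, -1/4), radius 1/63

Below beta, radii multiply path by path; the x-disk centers shift.
input x3: composing its 1 substitution step yields center (-1/4, -1/2), radius 1/12
input x2: composing its 1 substitution step yields center (-1/2, 0), radius 1/12
input x1: composing its 2 substitution steps yields center (-1/4, -11/36), radius 1/63
input x4: composing its 2 substitution steps yields center (-7/36, -1/4), radius 1/63


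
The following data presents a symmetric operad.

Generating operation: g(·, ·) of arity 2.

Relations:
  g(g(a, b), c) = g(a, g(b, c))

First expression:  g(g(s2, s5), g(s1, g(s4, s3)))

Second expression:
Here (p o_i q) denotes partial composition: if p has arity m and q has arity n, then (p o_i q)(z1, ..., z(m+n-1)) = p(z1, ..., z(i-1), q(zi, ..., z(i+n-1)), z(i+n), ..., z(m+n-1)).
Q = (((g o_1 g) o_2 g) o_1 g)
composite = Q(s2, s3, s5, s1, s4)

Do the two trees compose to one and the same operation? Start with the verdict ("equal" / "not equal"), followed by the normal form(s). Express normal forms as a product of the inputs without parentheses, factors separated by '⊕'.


not equal — first s2 ⊕ s5 ⊕ s1 ⊕ s4 ⊕ s3, second s2 ⊕ s3 ⊕ s5 ⊕ s1 ⊕ s4

The first expression reduces to s2 ⊕ s5 ⊕ s1 ⊕ s4 ⊕ s3
The second expression reduces to s2 ⊕ s3 ⊕ s5 ⊕ s1 ⊕ s4
No match — not equal.


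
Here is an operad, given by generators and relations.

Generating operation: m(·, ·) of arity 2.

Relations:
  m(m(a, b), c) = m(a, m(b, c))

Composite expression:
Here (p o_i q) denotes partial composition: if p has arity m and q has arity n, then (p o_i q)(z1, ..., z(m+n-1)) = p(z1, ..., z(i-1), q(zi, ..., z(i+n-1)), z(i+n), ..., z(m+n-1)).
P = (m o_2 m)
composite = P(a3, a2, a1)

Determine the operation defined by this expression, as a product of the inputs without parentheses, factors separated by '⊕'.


a3 ⊕ a2 ⊕ a1

Every regrouping of m is equal, so read the a-inputs in written order.
m(a2, a1) collapses to a2 ⊕ a1
m(a3, m(a2, a1)) collapses to a3 ⊕ a2 ⊕ a1


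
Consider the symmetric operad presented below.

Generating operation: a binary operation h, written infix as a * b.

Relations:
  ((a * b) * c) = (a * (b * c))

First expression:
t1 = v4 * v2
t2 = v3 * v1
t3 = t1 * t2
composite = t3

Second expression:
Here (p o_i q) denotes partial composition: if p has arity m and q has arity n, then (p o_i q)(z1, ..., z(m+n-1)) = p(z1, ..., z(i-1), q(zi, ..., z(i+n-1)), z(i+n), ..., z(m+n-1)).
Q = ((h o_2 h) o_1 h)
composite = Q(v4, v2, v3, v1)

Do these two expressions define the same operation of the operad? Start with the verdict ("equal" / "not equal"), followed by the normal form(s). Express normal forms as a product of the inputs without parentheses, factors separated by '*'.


equal; both compose to v4 * v2 * v3 * v1

The first composite normalizes to v4 * v2 * v3 * v1
The second composite normalizes to v4 * v2 * v3 * v1
Both agree, so they are equal.


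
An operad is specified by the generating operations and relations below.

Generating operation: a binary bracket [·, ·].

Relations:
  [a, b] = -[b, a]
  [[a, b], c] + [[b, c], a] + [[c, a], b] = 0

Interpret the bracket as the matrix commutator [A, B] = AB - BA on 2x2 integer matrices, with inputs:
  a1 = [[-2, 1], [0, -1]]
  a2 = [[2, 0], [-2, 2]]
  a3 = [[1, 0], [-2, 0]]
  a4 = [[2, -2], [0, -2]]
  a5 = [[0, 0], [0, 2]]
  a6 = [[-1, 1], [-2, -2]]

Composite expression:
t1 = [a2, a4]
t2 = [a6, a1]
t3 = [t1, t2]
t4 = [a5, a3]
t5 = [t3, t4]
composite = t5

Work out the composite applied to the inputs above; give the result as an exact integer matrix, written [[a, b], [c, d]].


[[64, 0], [128, -64]]

[a2, a4] = [[-4, 0], [-8, 4]]
[a6, a1] = [[2, 2], [2, -2]]
[[a2, a4], [a6, a1]] = [[16, -16], [-16, -16]]
[a5, a3] = [[0, 0], [-4, 0]]
[[[a2, a4], [a6, a1]], [a5, a3]] = [[64, 0], [128, -64]]


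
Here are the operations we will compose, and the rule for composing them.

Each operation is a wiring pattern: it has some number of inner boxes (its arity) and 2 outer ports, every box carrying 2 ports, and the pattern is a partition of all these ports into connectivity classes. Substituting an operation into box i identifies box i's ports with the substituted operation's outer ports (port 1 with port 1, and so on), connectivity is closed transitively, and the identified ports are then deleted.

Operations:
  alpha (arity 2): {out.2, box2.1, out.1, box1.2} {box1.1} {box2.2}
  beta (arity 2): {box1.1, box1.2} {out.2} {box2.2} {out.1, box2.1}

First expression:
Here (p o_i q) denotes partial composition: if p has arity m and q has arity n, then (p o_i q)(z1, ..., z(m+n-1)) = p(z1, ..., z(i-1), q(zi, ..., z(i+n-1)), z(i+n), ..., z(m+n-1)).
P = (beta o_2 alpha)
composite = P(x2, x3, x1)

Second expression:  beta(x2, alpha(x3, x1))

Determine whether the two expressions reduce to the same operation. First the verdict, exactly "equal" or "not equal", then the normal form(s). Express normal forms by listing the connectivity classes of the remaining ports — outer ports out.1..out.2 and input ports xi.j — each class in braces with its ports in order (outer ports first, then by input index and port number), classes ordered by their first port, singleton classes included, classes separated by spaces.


equal — both sides give {out.1, x1.1, x3.2} {out.2} {x1.2} {x2.1, x2.2} {x3.1}

Normal form of the first expression: {out.1, x1.1, x3.2} {out.2} {x1.2} {x2.1, x2.2} {x3.1}
Normal form of the second expression: {out.1, x1.1, x3.2} {out.2} {x1.2} {x2.1, x2.2} {x3.1}
The normal forms match — equal.


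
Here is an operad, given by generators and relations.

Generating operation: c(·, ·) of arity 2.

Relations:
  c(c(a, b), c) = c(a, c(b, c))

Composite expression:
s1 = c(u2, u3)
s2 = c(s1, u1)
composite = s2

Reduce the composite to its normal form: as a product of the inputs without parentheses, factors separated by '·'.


u2 · u3 · u1

All parenthesizations of c agree; list the u-inputs left to right.
c(u2, u3) flattens to u2 · u3
c(c(u2, u3), u1) flattens to u2 · u3 · u1


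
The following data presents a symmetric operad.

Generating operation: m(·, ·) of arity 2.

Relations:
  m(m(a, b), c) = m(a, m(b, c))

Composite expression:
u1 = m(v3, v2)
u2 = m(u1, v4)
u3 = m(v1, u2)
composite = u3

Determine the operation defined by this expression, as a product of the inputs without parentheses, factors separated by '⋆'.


v1 ⋆ v3 ⋆ v2 ⋆ v4

All parenthesizations of m agree; list the v-inputs left to right.
m(v3, v2) linearizes to v3 ⋆ v2
m(m(v3, v2), v4) linearizes to v3 ⋆ v2 ⋆ v4
m(v1, m(m(v3, v2), v4)) linearizes to v1 ⋆ v3 ⋆ v2 ⋆ v4


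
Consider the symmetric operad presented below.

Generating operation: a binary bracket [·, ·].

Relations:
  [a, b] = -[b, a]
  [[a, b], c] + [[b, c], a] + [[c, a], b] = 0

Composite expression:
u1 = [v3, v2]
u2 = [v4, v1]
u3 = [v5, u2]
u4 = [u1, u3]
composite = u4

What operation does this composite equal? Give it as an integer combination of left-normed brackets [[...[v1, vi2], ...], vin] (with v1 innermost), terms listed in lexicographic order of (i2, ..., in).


[[[[v1, v4], v5], v2], v3] - [[[[v1, v4], v5], v3], v2]

Skip Jacobi rewriting: expand, keep v1-initial words, read off terms.
Composite bracket: [[v3, v2], [v5, [v4, v1]]]
Expanding via [a, b] = ab - ba: 16 signed words (2^4 = 16).
Collect the words opening with v1:
  word v1v4v5v2v3 has sign +1, contributing +[[[[v1, v4], v5], v2], v3]
  word v1v4v5v3v2 has sign -1, contributing -[[[[v1, v4], v5], v3], v2]


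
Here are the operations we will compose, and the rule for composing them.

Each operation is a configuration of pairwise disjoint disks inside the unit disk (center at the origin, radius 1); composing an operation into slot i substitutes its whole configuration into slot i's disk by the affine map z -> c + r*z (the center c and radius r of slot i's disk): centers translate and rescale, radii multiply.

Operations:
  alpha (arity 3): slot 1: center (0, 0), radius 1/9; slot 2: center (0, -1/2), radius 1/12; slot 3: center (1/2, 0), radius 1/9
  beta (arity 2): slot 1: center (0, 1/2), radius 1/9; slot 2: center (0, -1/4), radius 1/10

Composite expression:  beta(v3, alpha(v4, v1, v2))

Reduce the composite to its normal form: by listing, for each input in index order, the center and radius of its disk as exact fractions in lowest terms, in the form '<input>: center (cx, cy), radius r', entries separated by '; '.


v1: center (0, -3/10), radius 1/120; v2: center (1/20, -1/4), radius 1/90; v3: center (0, 1/2), radius 1/9; v4: center (0, -1/4), radius 1/90

Affine substitution under beta: radii multiply and v-centers shift.
v3: after 1 affine step, its disk has center (0, 1/2), radius 1/9
v4: after 2 affine steps, its disk has center (0, -1/4), radius 1/90
v1: after 2 affine steps, its disk has center (0, -3/10), radius 1/120
v2: after 2 affine steps, its disk has center (1/20, -1/4), radius 1/90
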